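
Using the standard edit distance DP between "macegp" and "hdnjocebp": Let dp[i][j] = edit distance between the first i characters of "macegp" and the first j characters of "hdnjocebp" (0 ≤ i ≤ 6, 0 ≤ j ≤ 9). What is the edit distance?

   ''  h  d  n  j  o  c  e  b  p
''  0  1  2  3  4  5  6  7  8  9
 m  1  1  2  3  4  5  6  7  8  9
 a  2  2  2  3  4  5  6  7  8  9
 c  3  3  3  3  4  5  5  6  7  8
 e  4  4  4  4  4  5  6  5  6  7
 g  5  5  5  5  5  5  6  6  6  7
 p  6  6  6  6  6  6  6  7  7  6

6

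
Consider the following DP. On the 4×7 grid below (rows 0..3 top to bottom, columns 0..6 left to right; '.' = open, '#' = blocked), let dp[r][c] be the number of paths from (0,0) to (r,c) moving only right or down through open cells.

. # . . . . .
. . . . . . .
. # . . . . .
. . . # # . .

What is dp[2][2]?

1

r\c   0   1   2   3   4   5   6
  0   1   0   0   0   0   0   0
  1   1   1   1   1   1   1   1
  2   1   0   1   2   3   4   5
  3   1   1   2   0   0   4   9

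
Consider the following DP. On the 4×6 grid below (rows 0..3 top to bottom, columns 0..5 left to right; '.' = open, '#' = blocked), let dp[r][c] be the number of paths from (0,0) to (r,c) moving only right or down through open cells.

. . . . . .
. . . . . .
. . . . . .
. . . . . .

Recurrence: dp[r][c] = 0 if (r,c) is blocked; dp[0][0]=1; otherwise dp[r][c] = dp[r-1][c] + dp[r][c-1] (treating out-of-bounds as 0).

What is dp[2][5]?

21

r\c   0   1   2   3   4   5
  0   1   1   1   1   1   1
  1   1   2   3   4   5   6
  2   1   3   6  10  15  21
  3   1   4  10  20  35  56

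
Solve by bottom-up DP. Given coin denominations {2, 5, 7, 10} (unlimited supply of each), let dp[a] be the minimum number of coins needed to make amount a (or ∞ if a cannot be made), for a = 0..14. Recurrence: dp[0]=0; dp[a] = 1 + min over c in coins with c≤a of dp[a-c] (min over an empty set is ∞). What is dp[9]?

 a  0  1  2  3  4  5  6  7  8  9 10 11 12 13 14
dp  0  -  1  -  2  1  3  1  4  2  1  3  2  4  2
(- denotes ∞ / unreachable)

2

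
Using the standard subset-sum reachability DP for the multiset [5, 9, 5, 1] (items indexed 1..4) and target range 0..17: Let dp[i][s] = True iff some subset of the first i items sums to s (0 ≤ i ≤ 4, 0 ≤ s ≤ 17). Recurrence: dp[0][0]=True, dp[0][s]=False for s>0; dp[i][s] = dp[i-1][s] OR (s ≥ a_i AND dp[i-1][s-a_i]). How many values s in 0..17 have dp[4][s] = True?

9

i\s   0   1   2   3   4   5   6   7   8   9  10  11  12  13  14  15  16  17
  0   T   F   F   F   F   F   F   F   F   F   F   F   F   F   F   F   F   F
  1   T   F   F   F   F   T   F   F   F   F   F   F   F   F   F   F   F   F
  2   T   F   F   F   F   T   F   F   F   T   F   F   F   F   T   F   F   F
  3   T   F   F   F   F   T   F   F   F   T   T   F   F   F   T   F   F   F
  4   T   T   F   F   F   T   T   F   F   T   T   T   F   F   T   T   F   F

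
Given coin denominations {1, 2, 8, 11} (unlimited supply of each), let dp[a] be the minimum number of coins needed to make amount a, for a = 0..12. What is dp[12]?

2

 a  0  1  2  3  4  5  6  7  8  9 10 11 12
dp  0  1  1  2  2  3  3  4  1  2  2  1  2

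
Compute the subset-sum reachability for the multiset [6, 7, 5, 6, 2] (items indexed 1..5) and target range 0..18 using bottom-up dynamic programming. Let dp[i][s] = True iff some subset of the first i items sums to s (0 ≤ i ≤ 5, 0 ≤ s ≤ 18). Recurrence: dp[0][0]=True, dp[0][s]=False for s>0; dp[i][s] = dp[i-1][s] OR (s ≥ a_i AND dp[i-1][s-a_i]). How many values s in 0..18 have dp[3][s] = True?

i\s   0   1   2   3   4   5   6   7   8   9  10  11  12  13  14  15  16  17  18
  0   T   F   F   F   F   F   F   F   F   F   F   F   F   F   F   F   F   F   F
  1   T   F   F   F   F   F   T   F   F   F   F   F   F   F   F   F   F   F   F
  2   T   F   F   F   F   F   T   T   F   F   F   F   F   T   F   F   F   F   F
  3   T   F   F   F   F   T   T   T   F   F   F   T   T   T   F   F   F   F   T
  4   T   F   F   F   F   T   T   T   F   F   F   T   T   T   F   F   F   T   T
  5   T   F   T   F   F   T   T   T   T   T   F   T   T   T   T   T   F   T   T

8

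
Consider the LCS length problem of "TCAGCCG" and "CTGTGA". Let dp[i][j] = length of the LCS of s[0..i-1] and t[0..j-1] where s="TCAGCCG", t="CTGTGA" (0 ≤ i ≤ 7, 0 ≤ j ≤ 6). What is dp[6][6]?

   ''  C  T  G  T  G  A
''  0  0  0  0  0  0  0
 T  0  0  1  1  1  1  1
 C  0  1  1  1  1  1  1
 A  0  1  1  1  1  1  2
 G  0  1  1  2  2  2  2
 C  0  1  1  2  2  2  2
 C  0  1  1  2  2  2  2
 G  0  1  1  2  2  3  3

2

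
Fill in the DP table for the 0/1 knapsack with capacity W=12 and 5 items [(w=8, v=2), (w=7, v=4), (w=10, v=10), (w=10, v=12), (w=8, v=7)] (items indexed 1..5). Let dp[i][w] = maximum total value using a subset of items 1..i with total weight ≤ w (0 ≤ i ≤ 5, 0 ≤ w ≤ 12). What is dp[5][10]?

i\w   0   1   2   3   4   5   6   7   8   9  10  11  12
  0   0   0   0   0   0   0   0   0   0   0   0   0   0
  1   0   0   0   0   0   0   0   0   2   2   2   2   2
  2   0   0   0   0   0   0   0   4   4   4   4   4   4
  3   0   0   0   0   0   0   0   4   4   4  10  10  10
  4   0   0   0   0   0   0   0   4   4   4  12  12  12
  5   0   0   0   0   0   0   0   4   7   7  12  12  12

12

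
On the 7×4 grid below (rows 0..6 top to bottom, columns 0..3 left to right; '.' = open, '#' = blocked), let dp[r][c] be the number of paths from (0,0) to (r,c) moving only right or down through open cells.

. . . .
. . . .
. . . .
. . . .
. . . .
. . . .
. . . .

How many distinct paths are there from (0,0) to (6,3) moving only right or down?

r\c   0   1   2   3
  0   1   1   1   1
  1   1   2   3   4
  2   1   3   6  10
  3   1   4  10  20
  4   1   5  15  35
  5   1   6  21  56
  6   1   7  28  84

84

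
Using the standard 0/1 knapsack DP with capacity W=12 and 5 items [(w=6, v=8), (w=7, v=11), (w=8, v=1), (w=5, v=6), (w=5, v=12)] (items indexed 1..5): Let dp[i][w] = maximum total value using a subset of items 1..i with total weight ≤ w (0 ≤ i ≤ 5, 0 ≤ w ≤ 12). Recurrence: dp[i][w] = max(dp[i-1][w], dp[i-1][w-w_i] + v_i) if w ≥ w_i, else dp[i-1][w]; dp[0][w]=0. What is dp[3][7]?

i\w   0   1   2   3   4   5   6   7   8   9  10  11  12
  0   0   0   0   0   0   0   0   0   0   0   0   0   0
  1   0   0   0   0   0   0   8   8   8   8   8   8   8
  2   0   0   0   0   0   0   8  11  11  11  11  11  11
  3   0   0   0   0   0   0   8  11  11  11  11  11  11
  4   0   0   0   0   0   6   8  11  11  11  11  14  17
  5   0   0   0   0   0  12  12  12  12  12  18  20  23

11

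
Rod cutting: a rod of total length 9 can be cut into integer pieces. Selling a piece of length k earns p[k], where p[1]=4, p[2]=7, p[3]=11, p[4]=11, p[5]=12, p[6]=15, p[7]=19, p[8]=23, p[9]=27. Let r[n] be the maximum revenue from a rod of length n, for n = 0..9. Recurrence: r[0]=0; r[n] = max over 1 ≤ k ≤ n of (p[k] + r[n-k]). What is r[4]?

   n    0    1    2    3    4    5    6    7    8    9
r[n]    0    4    8   12   16   20   24   28   32   36

16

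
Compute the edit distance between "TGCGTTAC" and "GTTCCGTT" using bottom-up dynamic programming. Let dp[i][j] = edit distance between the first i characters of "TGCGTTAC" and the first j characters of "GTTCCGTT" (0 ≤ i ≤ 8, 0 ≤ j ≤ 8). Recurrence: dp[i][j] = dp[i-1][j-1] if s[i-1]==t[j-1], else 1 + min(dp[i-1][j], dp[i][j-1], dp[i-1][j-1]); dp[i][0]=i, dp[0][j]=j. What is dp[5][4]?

4

   ''  G  T  T  C  C  G  T  T
''  0  1  2  3  4  5  6  7  8
 T  1  1  1  2  3  4  5  6  7
 G  2  1  2  2  3  4  4  5  6
 C  3  2  2  3  2  3  4  5  6
 G  4  3  3  3  3  3  3  4  5
 T  5  4  3  3  4  4  4  3  4
 T  6  5  4  3  4  5  5  4  3
 A  7  6  5  4  4  5  6  5  4
 C  8  7  6  5  4  4  5  6  5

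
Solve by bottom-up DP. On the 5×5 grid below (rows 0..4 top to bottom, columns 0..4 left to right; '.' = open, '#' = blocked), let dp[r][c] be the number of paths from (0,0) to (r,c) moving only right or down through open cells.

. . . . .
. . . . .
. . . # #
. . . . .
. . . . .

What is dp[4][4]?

35

r\c   0   1   2   3   4
  0   1   1   1   1   1
  1   1   2   3   4   5
  2   1   3   6   0   0
  3   1   4  10  10  10
  4   1   5  15  25  35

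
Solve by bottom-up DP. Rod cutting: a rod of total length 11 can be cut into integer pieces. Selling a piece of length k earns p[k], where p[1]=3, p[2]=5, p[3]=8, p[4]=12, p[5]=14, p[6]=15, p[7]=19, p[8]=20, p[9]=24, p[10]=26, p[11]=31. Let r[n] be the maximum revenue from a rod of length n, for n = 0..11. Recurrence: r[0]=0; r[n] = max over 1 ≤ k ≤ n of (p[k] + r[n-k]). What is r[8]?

   n    0    1    2    3    4    5    6    7    8    9   10   11
r[n]    0    3    6    9   12   15   18   21   24   27   30   33

24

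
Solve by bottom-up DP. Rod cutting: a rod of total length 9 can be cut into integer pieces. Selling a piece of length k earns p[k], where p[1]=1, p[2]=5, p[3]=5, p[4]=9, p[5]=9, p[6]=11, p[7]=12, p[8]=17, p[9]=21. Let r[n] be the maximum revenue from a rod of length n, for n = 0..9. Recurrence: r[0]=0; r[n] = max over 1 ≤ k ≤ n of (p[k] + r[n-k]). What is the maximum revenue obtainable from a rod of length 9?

21

   n    0    1    2    3    4    5    6    7    8    9
r[n]    0    1    5    6   10   11   15   16   20   21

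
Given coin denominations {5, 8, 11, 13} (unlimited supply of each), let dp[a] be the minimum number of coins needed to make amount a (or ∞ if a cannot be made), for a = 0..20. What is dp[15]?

 a  0  1  2  3  4  5  6  7  8  9 10 11 12 13 14 15 16 17 18 19 20
dp  0  -  -  -  -  1  -  -  1  -  2  1  -  1  -  3  2  -  2  2  4
(- denotes ∞ / unreachable)

3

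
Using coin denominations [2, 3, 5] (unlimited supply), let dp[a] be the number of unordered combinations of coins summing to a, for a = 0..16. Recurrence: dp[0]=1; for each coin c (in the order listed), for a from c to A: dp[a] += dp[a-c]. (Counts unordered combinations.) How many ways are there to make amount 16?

after  coin     0     1     2     3     4     5     6     7     8     9    10    11    12    13    14    15    16
          2     1     0     1     0     1     0     1     0     1     0     1     0     1     0     1     0     1
          3     1     0     1     1     1     1     2     1     2     2     2     2     3     2     3     3     3
          5     1     0     1     1     1     2     2     2     3     3     4     4     5     5     6     7     7

7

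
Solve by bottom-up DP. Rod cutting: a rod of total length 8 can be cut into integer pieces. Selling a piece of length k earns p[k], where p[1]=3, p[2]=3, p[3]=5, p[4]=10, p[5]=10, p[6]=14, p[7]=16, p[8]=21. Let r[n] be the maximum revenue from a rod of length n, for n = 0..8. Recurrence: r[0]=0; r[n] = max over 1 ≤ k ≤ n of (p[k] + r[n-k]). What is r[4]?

   n    0    1    2    3    4    5    6    7    8
r[n]    0    3    6    9   12   15   18   21   24

12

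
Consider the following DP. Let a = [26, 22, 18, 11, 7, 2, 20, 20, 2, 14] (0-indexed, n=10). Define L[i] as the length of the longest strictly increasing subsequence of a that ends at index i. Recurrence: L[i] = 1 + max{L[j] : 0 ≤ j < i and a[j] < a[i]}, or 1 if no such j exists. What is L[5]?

   i    0    1    2    3    4    5    6    7    8    9
a[i]   26   22   18   11    7    2   20   20    2   14
L[i]    1    1    1    1    1    1    2    2    1    2

1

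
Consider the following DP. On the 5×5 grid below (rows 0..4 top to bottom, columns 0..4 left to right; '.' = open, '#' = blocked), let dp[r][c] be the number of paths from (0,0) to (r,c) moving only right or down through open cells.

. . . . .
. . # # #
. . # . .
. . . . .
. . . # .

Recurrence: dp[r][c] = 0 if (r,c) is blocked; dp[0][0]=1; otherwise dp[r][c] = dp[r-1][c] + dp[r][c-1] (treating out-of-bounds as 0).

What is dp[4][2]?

r\c   0   1   2   3   4
  0   1   1   1   1   1
  1   1   2   0   0   0
  2   1   3   0   0   0
  3   1   4   4   4   4
  4   1   5   9   0   4

9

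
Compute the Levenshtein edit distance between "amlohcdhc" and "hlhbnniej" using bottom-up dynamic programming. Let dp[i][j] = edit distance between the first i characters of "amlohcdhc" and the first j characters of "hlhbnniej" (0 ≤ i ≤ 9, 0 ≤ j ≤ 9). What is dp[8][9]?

   ''  h  l  h  b  n  n  i  e  j
''  0  1  2  3  4  5  6  7  8  9
 a  1  1  2  3  4  5  6  7  8  9
 m  2  2  2  3  4  5  6  7  8  9
 l  3  3  2  3  4  5  6  7  8  9
 o  4  4  3  3  4  5  6  7  8  9
 h  5  4  4  3  4  5  6  7  8  9
 c  6  5  5  4  4  5  6  7  8  9
 d  7  6  6  5  5  5  6  7  8  9
 h  8  7  7  6  6  6  6  7  8  9
 c  9  8  8  7  7  7  7  7  8  9

9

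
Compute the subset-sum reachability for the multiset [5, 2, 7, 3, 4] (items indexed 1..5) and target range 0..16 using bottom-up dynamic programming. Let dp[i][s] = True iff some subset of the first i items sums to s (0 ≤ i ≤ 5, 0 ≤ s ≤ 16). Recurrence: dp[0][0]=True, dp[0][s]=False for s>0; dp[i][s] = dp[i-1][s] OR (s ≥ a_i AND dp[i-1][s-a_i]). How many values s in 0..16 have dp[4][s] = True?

11

i\s   0   1   2   3   4   5   6   7   8   9  10  11  12  13  14  15  16
  0   T   F   F   F   F   F   F   F   F   F   F   F   F   F   F   F   F
  1   T   F   F   F   F   T   F   F   F   F   F   F   F   F   F   F   F
  2   T   F   T   F   F   T   F   T   F   F   F   F   F   F   F   F   F
  3   T   F   T   F   F   T   F   T   F   T   F   F   T   F   T   F   F
  4   T   F   T   T   F   T   F   T   T   T   T   F   T   F   T   T   F
  5   T   F   T   T   T   T   T   T   T   T   T   T   T   T   T   T   T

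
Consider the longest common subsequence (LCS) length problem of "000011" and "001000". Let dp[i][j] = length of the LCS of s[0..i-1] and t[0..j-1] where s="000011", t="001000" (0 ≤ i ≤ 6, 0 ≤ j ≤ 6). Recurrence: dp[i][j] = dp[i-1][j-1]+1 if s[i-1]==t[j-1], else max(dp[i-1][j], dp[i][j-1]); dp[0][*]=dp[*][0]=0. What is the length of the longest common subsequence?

   ''  0  0  1  0  0  0
''  0  0  0  0  0  0  0
 0  0  1  1  1  1  1  1
 0  0  1  2  2  2  2  2
 0  0  1  2  2  3  3  3
 0  0  1  2  2  3  4  4
 1  0  1  2  3  3  4  4
 1  0  1  2  3  3  4  4

4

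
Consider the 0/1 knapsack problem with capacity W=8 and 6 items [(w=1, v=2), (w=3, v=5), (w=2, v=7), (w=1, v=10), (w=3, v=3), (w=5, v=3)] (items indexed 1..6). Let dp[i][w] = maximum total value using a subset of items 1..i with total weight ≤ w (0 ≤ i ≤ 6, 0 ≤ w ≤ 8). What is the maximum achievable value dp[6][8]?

i\w   0   1   2   3   4   5   6   7   8
  0   0   0   0   0   0   0   0   0   0
  1   0   2   2   2   2   2   2   2   2
  2   0   2   2   5   7   7   7   7   7
  3   0   2   7   9   9  12  14  14  14
  4   0  10  12  17  19  19  22  24  24
  5   0  10  12  17  19  19  22  24  24
  6   0  10  12  17  19  19  22  24  24

24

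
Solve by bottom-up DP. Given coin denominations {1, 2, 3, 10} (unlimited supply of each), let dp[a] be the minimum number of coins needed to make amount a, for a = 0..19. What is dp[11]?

2

 a  0  1  2  3  4  5  6  7  8  9 10 11 12 13 14 15 16 17 18 19
dp  0  1  1  1  2  2  2  3  3  3  1  2  2  2  3  3  3  4  4  4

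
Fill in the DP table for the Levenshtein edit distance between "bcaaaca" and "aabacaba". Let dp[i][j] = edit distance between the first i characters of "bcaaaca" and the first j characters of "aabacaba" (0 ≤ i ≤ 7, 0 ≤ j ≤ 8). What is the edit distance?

5

   ''  a  a  b  a  c  a  b  a
''  0  1  2  3  4  5  6  7  8
 b  1  1  2  2  3  4  5  6  7
 c  2  2  2  3  3  3  4  5  6
 a  3  2  2  3  3  4  3  4  5
 a  4  3  2  3  3  4  4  4  4
 a  5  4  3  3  3  4  4  5  4
 c  6  5  4  4  4  3  4  5  5
 a  7  6  5  5  4  4  3  4  5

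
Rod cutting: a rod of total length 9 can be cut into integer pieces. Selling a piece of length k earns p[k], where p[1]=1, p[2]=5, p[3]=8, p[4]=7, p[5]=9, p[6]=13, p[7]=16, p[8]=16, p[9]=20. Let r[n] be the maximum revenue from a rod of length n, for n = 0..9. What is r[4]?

   n    0    1    2    3    4    5    6    7    8    9
r[n]    0    1    5    8   10   13   16   18   21   24

10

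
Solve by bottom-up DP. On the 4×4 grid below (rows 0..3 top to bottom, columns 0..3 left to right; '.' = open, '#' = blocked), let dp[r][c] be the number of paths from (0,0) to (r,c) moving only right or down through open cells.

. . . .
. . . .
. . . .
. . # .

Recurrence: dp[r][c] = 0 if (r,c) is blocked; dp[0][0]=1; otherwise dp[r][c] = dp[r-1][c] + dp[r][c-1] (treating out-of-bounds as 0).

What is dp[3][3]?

r\c   0   1   2   3
  0   1   1   1   1
  1   1   2   3   4
  2   1   3   6  10
  3   1   4   0  10

10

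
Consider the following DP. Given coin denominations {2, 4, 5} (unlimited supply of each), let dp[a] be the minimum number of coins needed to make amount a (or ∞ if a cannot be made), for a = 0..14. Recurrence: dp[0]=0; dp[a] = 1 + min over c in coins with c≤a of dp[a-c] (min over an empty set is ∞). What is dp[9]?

 a  0  1  2  3  4  5  6  7  8  9 10 11 12 13 14
dp  0  -  1  -  1  1  2  2  2  2  2  3  3  3  3
(- denotes ∞ / unreachable)

2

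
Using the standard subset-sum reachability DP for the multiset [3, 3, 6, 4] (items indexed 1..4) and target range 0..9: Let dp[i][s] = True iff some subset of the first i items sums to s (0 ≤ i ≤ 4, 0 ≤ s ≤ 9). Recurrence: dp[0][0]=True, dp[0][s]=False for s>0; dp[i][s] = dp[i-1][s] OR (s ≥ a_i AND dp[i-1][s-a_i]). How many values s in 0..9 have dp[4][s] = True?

6

i\s   0   1   2   3   4   5   6   7   8   9
  0   T   F   F   F   F   F   F   F   F   F
  1   T   F   F   T   F   F   F   F   F   F
  2   T   F   F   T   F   F   T   F   F   F
  3   T   F   F   T   F   F   T   F   F   T
  4   T   F   F   T   T   F   T   T   F   T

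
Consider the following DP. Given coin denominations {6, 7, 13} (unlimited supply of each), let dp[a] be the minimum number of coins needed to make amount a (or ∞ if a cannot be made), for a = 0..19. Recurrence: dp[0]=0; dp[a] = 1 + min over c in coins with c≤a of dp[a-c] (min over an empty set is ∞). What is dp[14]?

2

 a  0  1  2  3  4  5  6  7  8  9 10 11 12 13 14 15 16 17 18 19
dp  0  -  -  -  -  -  1  1  -  -  -  -  2  1  2  -  -  -  3  2
(- denotes ∞ / unreachable)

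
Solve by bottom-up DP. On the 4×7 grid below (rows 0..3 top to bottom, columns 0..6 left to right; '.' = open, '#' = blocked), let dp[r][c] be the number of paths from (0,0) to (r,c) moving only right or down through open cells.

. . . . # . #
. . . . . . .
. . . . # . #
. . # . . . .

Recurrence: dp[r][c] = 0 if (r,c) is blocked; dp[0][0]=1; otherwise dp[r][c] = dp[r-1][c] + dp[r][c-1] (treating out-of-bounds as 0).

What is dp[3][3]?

10

r\c   0   1   2   3   4   5   6
  0   1   1   1   1   0   0   0
  1   1   2   3   4   4   4   4
  2   1   3   6  10   0   4   0
  3   1   4   0  10  10  14  14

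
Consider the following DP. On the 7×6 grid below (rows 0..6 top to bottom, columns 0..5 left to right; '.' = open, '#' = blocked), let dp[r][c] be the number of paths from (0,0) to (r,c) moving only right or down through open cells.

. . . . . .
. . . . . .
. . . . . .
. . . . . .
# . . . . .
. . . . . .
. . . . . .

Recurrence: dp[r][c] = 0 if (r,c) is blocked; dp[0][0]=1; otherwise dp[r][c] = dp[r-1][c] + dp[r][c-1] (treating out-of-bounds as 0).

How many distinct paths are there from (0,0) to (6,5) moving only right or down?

441

r\c   0   1   2   3   4   5
  0   1   1   1   1   1   1
  1   1   2   3   4   5   6
  2   1   3   6  10  15  21
  3   1   4  10  20  35  56
  4   0   4  14  34  69 125
  5   0   4  18  52 121 246
  6   0   4  22  74 195 441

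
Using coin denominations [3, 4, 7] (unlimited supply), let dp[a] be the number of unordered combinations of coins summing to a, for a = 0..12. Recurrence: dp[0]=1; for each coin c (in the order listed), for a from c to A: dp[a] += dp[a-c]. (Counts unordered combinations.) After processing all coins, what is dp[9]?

1

after  coin     0     1     2     3     4     5     6     7     8     9    10    11    12
          3     1     0     0     1     0     0     1     0     0     1     0     0     1
          4     1     0     0     1     1     0     1     1     1     1     1     1     2
          7     1     0     0     1     1     0     1     2     1     1     2     2     2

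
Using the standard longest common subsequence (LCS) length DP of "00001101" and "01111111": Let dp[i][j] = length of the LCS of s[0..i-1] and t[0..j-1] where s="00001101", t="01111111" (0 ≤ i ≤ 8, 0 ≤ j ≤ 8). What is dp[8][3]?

   ''  0  1  1  1  1  1  1  1
''  0  0  0  0  0  0  0  0  0
 0  0  1  1  1  1  1  1  1  1
 0  0  1  1  1  1  1  1  1  1
 0  0  1  1  1  1  1  1  1  1
 0  0  1  1  1  1  1  1  1  1
 1  0  1  2  2  2  2  2  2  2
 1  0  1  2  3  3  3  3  3  3
 0  0  1  2  3  3  3  3  3  3
 1  0  1  2  3  4  4  4  4  4

3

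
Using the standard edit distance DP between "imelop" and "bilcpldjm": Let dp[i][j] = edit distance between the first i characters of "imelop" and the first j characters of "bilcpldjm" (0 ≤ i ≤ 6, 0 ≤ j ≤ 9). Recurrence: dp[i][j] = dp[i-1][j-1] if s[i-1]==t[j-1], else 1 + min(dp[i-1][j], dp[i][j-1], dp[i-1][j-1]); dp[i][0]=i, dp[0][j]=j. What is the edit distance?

   ''  b  i  l  c  p  l  d  j  m
''  0  1  2  3  4  5  6  7  8  9
 i  1  1  1  2  3  4  5  6  7  8
 m  2  2  2  2  3  4  5  6  7  7
 e  3  3  3  3  3  4  5  6  7  8
 l  4  4  4  3  4  4  4  5  6  7
 o  5  5  5  4  4  5  5  5  6  7
 p  6  6  6  5  5  4  5  6  6  7

7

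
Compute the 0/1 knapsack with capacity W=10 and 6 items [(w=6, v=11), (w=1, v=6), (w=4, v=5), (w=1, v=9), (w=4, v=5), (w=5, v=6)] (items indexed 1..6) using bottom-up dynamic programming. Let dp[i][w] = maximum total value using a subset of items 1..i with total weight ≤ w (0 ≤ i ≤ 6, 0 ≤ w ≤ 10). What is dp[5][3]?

i\w   0   1   2   3   4   5   6   7   8   9  10
  0   0   0   0   0   0   0   0   0   0   0   0
  1   0   0   0   0   0   0  11  11  11  11  11
  2   0   6   6   6   6   6  11  17  17  17  17
  3   0   6   6   6   6  11  11  17  17  17  17
  4   0   9  15  15  15  15  20  20  26  26  26
  5   0   9  15  15  15  15  20  20  26  26  26
  6   0   9  15  15  15  15  20  21  26  26  26

15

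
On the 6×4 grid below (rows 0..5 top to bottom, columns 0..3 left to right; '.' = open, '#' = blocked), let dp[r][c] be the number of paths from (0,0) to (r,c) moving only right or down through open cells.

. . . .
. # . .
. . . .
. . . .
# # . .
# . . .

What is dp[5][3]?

r\c   0   1   2   3
  0   1   1   1   1
  1   1   0   1   2
  2   1   1   2   4
  3   1   2   4   8
  4   0   0   4  12
  5   0   0   4  16

16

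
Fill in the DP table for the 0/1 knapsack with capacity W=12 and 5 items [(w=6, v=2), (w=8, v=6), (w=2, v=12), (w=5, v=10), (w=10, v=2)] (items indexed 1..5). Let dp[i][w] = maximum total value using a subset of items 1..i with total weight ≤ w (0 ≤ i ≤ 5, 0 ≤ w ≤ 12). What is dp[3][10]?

i\w   0   1   2   3   4   5   6   7   8   9  10  11  12
  0   0   0   0   0   0   0   0   0   0   0   0   0   0
  1   0   0   0   0   0   0   2   2   2   2   2   2   2
  2   0   0   0   0   0   0   2   2   6   6   6   6   6
  3   0   0  12  12  12  12  12  12  14  14  18  18  18
  4   0   0  12  12  12  12  12  22  22  22  22  22  22
  5   0   0  12  12  12  12  12  22  22  22  22  22  22

18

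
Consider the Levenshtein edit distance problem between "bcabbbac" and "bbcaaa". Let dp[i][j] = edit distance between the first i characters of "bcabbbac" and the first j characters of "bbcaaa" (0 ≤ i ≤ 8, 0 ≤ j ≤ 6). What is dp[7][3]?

5

   ''  b  b  c  a  a  a
''  0  1  2  3  4  5  6
 b  1  0  1  2  3  4  5
 c  2  1  1  1  2  3  4
 a  3  2  2  2  1  2  3
 b  4  3  2  3  2  2  3
 b  5  4  3  3  3  3  3
 b  6  5  4  4  4  4  4
 a  7  6  5  5  4  4  4
 c  8  7  6  5  5  5  5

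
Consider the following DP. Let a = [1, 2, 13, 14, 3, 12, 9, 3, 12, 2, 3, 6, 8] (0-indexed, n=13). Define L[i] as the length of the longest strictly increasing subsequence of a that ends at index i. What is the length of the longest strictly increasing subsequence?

5

   i    0    1    2    3    4    5    6    7    8    9   10   11   12
a[i]    1    2   13   14    3   12    9    3   12    2    3    6    8
L[i]    1    2    3    4    3    4    4    3    5    2    3    4    5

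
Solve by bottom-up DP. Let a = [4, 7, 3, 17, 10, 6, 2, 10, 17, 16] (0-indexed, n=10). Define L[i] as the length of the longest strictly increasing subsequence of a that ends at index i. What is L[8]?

4

   i    0    1    2    3    4    5    6    7    8    9
a[i]    4    7    3   17   10    6    2   10   17   16
L[i]    1    2    1    3    3    2    1    3    4    4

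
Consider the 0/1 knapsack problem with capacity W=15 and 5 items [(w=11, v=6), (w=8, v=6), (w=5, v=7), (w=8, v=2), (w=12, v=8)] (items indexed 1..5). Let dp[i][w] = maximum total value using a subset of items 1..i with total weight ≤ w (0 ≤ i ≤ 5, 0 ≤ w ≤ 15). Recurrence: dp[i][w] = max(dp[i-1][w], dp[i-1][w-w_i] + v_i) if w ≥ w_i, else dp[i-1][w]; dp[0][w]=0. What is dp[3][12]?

i\w   0   1   2   3   4   5   6   7   8   9  10  11  12  13  14  15
  0   0   0   0   0   0   0   0   0   0   0   0   0   0   0   0   0
  1   0   0   0   0   0   0   0   0   0   0   0   6   6   6   6   6
  2   0   0   0   0   0   0   0   0   6   6   6   6   6   6   6   6
  3   0   0   0   0   0   7   7   7   7   7   7   7   7  13  13  13
  4   0   0   0   0   0   7   7   7   7   7   7   7   7  13  13  13
  5   0   0   0   0   0   7   7   7   7   7   7   7   8  13  13  13

7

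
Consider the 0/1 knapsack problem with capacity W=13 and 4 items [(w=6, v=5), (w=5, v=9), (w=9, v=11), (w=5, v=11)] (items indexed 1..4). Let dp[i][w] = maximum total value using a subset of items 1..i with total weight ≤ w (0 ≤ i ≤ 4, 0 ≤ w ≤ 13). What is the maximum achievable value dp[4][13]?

i\w   0   1   2   3   4   5   6   7   8   9  10  11  12  13
  0   0   0   0   0   0   0   0   0   0   0   0   0   0   0
  1   0   0   0   0   0   0   5   5   5   5   5   5   5   5
  2   0   0   0   0   0   9   9   9   9   9   9  14  14  14
  3   0   0   0   0   0   9   9   9   9  11  11  14  14  14
  4   0   0   0   0   0  11  11  11  11  11  20  20  20  20

20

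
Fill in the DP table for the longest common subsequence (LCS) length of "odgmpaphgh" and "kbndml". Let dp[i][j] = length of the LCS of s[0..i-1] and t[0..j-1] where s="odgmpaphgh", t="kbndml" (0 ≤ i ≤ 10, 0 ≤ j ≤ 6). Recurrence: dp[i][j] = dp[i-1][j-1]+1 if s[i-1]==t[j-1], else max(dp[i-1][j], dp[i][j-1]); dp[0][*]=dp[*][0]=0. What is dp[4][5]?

   ''  k  b  n  d  m  l
''  0  0  0  0  0  0  0
 o  0  0  0  0  0  0  0
 d  0  0  0  0  1  1  1
 g  0  0  0  0  1  1  1
 m  0  0  0  0  1  2  2
 p  0  0  0  0  1  2  2
 a  0  0  0  0  1  2  2
 p  0  0  0  0  1  2  2
 h  0  0  0  0  1  2  2
 g  0  0  0  0  1  2  2
 h  0  0  0  0  1  2  2

2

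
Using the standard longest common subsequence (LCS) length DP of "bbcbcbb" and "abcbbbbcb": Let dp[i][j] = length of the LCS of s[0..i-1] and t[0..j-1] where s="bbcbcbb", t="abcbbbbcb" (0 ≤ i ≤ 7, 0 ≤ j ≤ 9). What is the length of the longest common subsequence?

5

   ''  a  b  c  b  b  b  b  c  b
''  0  0  0  0  0  0  0  0  0  0
 b  0  0  1  1  1  1  1  1  1  1
 b  0  0  1  1  2  2  2  2  2  2
 c  0  0  1  2  2  2  2  2  3  3
 b  0  0  1  2  3  3  3  3  3  4
 c  0  0  1  2  3  3  3  3  4  4
 b  0  0  1  2  3  4  4  4  4  5
 b  0  0  1  2  3  4  5  5  5  5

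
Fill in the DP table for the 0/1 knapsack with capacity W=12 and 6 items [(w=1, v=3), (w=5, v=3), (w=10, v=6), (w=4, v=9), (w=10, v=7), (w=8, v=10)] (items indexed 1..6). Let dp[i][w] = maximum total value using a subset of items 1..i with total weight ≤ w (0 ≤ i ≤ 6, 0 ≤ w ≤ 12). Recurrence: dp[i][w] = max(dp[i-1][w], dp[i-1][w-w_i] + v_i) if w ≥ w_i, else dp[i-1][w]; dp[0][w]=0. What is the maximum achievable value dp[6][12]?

19

i\w   0   1   2   3   4   5   6   7   8   9  10  11  12
  0   0   0   0   0   0   0   0   0   0   0   0   0   0
  1   0   3   3   3   3   3   3   3   3   3   3   3   3
  2   0   3   3   3   3   3   6   6   6   6   6   6   6
  3   0   3   3   3   3   3   6   6   6   6   6   9   9
  4   0   3   3   3   9  12  12  12  12  12  15  15  15
  5   0   3   3   3   9  12  12  12  12  12  15  15  15
  6   0   3   3   3   9  12  12  12  12  13  15  15  19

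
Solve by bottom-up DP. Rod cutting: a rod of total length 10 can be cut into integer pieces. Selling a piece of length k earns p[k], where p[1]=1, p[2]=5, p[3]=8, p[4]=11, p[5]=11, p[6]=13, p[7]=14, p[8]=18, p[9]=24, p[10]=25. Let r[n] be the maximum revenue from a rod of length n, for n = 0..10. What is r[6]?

16

   n    0    1    2    3    4    5    6    7    8    9   10
r[n]    0    1    5    8   11   13   16   19   22   24   27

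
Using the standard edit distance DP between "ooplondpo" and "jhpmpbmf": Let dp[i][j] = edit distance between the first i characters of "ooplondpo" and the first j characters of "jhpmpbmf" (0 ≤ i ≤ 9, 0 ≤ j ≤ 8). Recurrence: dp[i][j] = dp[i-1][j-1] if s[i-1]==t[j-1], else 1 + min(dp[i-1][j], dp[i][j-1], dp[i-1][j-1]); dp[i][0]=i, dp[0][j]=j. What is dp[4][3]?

3

   ''  j  h  p  m  p  b  m  f
''  0  1  2  3  4  5  6  7  8
 o  1  1  2  3  4  5  6  7  8
 o  2  2  2  3  4  5  6  7  8
 p  3  3  3  2  3  4  5  6  7
 l  4  4  4  3  3  4  5  6  7
 o  5  5  5  4  4  4  5  6  7
 n  6  6  6  5  5  5  5  6  7
 d  7  7  7  6  6  6  6  6  7
 p  8  8  8  7  7  6  7  7  7
 o  9  9  9  8  8  7  7  8  8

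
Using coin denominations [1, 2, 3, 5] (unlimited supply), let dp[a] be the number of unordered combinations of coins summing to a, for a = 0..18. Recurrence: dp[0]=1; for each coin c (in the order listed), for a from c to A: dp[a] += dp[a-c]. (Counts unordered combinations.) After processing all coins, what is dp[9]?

16

after  coin     0     1     2     3     4     5     6     7     8     9    10    11    12    13    14    15    16    17    18
          1     1     1     1     1     1     1     1     1     1     1     1     1     1     1     1     1     1     1     1
          2     1     1     2     2     3     3     4     4     5     5     6     6     7     7     8     8     9     9    10
          3     1     1     2     3     4     5     7     8    10    12    14    16    19    21    24    27    30    33    37
          5     1     1     2     3     4     6     8    10    13    16    20    24    29    34    40    47    54    62    71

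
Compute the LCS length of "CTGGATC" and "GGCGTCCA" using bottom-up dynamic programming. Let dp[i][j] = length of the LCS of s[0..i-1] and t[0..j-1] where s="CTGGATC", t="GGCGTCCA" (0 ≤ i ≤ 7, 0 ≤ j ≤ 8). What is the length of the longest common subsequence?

   ''  G  G  C  G  T  C  C  A
''  0  0  0  0  0  0  0  0  0
 C  0  0  0  1  1  1  1  1  1
 T  0  0  0  1  1  2  2  2  2
 G  0  1  1  1  2  2  2  2  2
 G  0  1  2  2  2  2  2  2  2
 A  0  1  2  2  2  2  2  2  3
 T  0  1  2  2  2  3  3  3  3
 C  0  1  2  3  3  3  4  4  4

4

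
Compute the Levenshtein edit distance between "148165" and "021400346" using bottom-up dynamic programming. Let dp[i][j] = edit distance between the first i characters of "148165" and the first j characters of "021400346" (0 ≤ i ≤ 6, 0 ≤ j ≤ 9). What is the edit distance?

   ''  0  2  1  4  0  0  3  4  6
''  0  1  2  3  4  5  6  7  8  9
 1  1  1  2  2  3  4  5  6  7  8
 4  2  2  2  3  2  3  4  5  6  7
 8  3  3  3  3  3  3  4  5  6  7
 1  4  4  4  3  4  4  4  5  6  7
 6  5  5  5  4  4  5  5  5  6  6
 5  6  6  6  5  5  5  6  6  6  7

7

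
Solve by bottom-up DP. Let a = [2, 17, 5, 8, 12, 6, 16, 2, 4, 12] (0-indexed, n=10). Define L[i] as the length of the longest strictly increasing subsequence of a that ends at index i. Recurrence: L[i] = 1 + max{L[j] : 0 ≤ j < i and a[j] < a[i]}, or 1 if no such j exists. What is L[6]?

   i    0    1    2    3    4    5    6    7    8    9
a[i]    2   17    5    8   12    6   16    2    4   12
L[i]    1    2    2    3    4    3    5    1    2    4

5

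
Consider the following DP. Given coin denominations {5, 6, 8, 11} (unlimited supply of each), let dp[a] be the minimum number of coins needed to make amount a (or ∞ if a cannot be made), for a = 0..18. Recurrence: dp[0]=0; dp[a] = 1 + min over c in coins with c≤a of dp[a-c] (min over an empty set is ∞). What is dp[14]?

2

 a  0  1  2  3  4  5  6  7  8  9 10 11 12 13 14 15 16 17 18
dp  0  -  -  -  -  1  1  -  1  -  2  1  2  2  2  3  2  2  3
(- denotes ∞ / unreachable)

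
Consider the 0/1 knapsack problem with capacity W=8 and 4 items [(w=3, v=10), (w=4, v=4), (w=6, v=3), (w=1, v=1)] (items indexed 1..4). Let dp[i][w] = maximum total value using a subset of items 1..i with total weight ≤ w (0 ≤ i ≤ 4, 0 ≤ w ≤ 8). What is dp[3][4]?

10

i\w   0   1   2   3   4   5   6   7   8
  0   0   0   0   0   0   0   0   0   0
  1   0   0   0  10  10  10  10  10  10
  2   0   0   0  10  10  10  10  14  14
  3   0   0   0  10  10  10  10  14  14
  4   0   1   1  10  11  11  11  14  15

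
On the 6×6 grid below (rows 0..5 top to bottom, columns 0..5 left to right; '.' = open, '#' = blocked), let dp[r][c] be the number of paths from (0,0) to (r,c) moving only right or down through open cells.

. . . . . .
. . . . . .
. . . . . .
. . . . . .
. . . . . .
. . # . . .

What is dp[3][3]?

r\c   0   1   2   3   4   5
  0   1   1   1   1   1   1
  1   1   2   3   4   5   6
  2   1   3   6  10  15  21
  3   1   4  10  20  35  56
  4   1   5  15  35  70 126
  5   1   6   0  35 105 231

20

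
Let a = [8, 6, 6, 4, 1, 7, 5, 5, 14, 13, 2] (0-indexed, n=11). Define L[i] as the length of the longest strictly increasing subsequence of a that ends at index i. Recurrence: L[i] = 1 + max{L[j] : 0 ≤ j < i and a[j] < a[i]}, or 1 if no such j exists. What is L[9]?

3

   i    0    1    2    3    4    5    6    7    8    9   10
a[i]    8    6    6    4    1    7    5    5   14   13    2
L[i]    1    1    1    1    1    2    2    2    3    3    2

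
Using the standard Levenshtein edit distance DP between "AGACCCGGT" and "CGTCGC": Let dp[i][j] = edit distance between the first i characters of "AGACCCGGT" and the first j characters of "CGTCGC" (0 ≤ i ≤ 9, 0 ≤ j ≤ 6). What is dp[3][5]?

   ''  C  G  T  C  G  C
''  0  1  2  3  4  5  6
 A  1  1  2  3  4  5  6
 G  2  2  1  2  3  4  5
 A  3  3  2  2  3  4  5
 C  4  3  3  3  2  3  4
 C  5  4  4  4  3  3  3
 C  6  5  5  5  4  4  3
 G  7  6  5  6  5  4  4
 G  8  7  6  6  6  5  5
 T  9  8  7  6  7  6  6

4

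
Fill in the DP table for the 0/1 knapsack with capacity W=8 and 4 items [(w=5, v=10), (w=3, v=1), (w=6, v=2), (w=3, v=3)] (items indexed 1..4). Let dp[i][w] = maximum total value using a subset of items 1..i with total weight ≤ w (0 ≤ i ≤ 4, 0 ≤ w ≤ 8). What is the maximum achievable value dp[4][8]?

i\w   0   1   2   3   4   5   6   7   8
  0   0   0   0   0   0   0   0   0   0
  1   0   0   0   0   0  10  10  10  10
  2   0   0   0   1   1  10  10  10  11
  3   0   0   0   1   1  10  10  10  11
  4   0   0   0   3   3  10  10  10  13

13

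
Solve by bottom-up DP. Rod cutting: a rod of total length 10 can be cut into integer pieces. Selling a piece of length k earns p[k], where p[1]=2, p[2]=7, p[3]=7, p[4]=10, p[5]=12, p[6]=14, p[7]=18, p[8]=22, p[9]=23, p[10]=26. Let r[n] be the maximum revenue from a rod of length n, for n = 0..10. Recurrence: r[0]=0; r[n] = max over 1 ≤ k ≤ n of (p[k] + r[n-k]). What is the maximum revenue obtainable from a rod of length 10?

   n    0    1    2    3    4    5    6    7    8    9   10
r[n]    0    2    7    9   14   16   21   23   28   30   35

35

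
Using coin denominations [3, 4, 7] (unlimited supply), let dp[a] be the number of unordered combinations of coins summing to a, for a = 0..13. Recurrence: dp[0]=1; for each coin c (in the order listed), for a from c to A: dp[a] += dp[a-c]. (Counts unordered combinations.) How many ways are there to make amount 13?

2

after  coin     0     1     2     3     4     5     6     7     8     9    10    11    12    13
          3     1     0     0     1     0     0     1     0     0     1     0     0     1     0
          4     1     0     0     1     1     0     1     1     1     1     1     1     2     1
          7     1     0     0     1     1     0     1     2     1     1     2     2     2     2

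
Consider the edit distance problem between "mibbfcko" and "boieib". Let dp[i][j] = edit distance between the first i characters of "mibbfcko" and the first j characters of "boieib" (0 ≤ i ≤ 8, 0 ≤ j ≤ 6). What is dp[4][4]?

4

   ''  b  o  i  e  i  b
''  0  1  2  3  4  5  6
 m  1  1  2  3  4  5  6
 i  2  2  2  2  3  4  5
 b  3  2  3  3  3  4  4
 b  4  3  3  4  4  4  4
 f  5  4  4  4  5  5  5
 c  6  5  5  5  5  6  6
 k  7  6  6  6  6  6  7
 o  8  7  6  7  7  7  7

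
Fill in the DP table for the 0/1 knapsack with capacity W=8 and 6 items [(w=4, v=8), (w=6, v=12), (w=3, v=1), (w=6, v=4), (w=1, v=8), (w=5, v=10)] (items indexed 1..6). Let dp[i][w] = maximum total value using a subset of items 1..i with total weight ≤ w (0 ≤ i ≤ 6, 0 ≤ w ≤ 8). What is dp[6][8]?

i\w   0   1   2   3   4   5   6   7   8
  0   0   0   0   0   0   0   0   0   0
  1   0   0   0   0   8   8   8   8   8
  2   0   0   0   0   8   8  12  12  12
  3   0   0   0   1   8   8  12  12  12
  4   0   0   0   1   8   8  12  12  12
  5   0   8   8   8   9  16  16  20  20
  6   0   8   8   8   9  16  18  20  20

20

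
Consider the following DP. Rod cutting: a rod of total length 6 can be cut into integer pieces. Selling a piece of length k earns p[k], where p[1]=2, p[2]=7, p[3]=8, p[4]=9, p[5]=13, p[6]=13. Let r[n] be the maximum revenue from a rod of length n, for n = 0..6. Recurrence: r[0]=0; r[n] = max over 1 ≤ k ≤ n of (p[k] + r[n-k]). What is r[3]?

   n    0    1    2    3    4    5    6
r[n]    0    2    7    9   14   16   21

9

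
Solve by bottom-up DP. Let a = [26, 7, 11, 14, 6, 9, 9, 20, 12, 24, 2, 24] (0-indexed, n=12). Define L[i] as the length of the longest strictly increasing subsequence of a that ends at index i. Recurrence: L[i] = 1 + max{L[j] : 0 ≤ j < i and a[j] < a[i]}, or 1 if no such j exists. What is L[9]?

5

   i    0    1    2    3    4    5    6    7    8    9   10   11
a[i]   26    7   11   14    6    9    9   20   12   24    2   24
L[i]    1    1    2    3    1    2    2    4    3    5    1    5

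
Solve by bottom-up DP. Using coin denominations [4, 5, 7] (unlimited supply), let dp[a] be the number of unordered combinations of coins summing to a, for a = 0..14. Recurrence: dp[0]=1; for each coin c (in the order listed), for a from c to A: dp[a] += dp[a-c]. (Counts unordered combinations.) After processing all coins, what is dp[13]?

after  coin     0     1     2     3     4     5     6     7     8     9    10    11    12    13    14
          4     1     0     0     0     1     0     0     0     1     0     0     0     1     0     0
          5     1     0     0     0     1     1     0     0     1     1     1     0     1     1     1
          7     1     0     0     0     1     1     0     1     1     1     1     1     2     1     2

1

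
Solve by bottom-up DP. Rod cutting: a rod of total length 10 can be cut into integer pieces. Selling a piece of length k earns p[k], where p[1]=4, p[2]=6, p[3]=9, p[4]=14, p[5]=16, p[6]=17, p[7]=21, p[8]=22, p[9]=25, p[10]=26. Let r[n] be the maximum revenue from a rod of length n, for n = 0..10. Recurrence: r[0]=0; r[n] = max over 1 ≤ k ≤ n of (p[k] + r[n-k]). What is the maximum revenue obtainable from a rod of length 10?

   n    0    1    2    3    4    5    6    7    8    9   10
r[n]    0    4    8   12   16   20   24   28   32   36   40

40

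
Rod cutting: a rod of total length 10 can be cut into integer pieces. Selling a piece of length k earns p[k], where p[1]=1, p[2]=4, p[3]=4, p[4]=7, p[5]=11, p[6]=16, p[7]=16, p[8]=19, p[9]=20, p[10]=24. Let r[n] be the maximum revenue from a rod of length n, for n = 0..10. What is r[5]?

11

   n    0    1    2    3    4    5    6    7    8    9   10
r[n]    0    1    4    5    8   11   16   17   20   21   24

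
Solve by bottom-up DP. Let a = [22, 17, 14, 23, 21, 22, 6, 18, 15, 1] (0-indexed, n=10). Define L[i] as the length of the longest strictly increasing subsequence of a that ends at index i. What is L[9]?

   i    0    1    2    3    4    5    6    7    8    9
a[i]   22   17   14   23   21   22    6   18   15    1
L[i]    1    1    1    2    2    3    1    2    2    1

1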